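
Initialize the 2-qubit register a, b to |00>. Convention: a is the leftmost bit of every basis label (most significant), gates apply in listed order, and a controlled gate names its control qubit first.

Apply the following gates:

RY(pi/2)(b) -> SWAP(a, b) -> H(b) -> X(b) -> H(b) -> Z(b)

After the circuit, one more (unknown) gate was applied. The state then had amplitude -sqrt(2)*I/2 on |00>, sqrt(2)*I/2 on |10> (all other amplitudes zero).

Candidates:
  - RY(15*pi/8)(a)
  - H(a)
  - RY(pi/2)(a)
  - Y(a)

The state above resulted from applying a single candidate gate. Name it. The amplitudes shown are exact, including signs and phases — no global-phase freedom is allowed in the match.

It was Y(a) that produced the state shown.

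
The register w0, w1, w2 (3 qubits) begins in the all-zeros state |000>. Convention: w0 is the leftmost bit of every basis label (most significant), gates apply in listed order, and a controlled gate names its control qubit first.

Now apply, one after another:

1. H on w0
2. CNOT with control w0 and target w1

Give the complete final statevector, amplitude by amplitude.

The resulting statevector has amplitude sqrt(2)/2 on |000>, sqrt(2)/2 on |110>, and 0 on every other basis state.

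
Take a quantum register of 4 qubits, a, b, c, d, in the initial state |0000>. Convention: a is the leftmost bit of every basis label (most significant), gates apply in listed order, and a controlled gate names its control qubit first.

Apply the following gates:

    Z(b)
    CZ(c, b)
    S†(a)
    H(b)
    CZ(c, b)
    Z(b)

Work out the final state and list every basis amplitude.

The final amplitudes are sqrt(2)/2 on |0000>, -sqrt(2)/2 on |0100>, and 0 on every other basis state.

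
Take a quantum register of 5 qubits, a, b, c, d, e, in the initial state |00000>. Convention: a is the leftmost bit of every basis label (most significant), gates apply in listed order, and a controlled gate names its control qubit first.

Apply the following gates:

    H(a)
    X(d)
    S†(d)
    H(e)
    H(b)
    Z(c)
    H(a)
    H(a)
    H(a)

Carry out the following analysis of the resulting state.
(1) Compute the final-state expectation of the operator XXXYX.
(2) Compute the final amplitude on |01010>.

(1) The expectation value of XXXYX is 0. Key observation: gates 8-9 undo each other exactly, leaving only the rest of the circuit to track.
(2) |01010> carries amplitude -I/2 in the final state.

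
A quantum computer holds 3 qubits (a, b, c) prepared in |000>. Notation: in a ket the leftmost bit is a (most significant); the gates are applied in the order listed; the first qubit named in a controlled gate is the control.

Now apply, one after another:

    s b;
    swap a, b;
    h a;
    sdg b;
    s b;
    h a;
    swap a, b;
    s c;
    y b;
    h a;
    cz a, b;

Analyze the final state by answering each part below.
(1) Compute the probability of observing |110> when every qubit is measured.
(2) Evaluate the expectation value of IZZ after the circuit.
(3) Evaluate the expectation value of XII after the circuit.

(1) A full measurement returns |110> with probability 1/2. Key observation: the block from step 2 through step 7 cancels to the identity and can be dropped.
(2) The observable IZZ averages to -1.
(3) In the final state, XII has expectation -1.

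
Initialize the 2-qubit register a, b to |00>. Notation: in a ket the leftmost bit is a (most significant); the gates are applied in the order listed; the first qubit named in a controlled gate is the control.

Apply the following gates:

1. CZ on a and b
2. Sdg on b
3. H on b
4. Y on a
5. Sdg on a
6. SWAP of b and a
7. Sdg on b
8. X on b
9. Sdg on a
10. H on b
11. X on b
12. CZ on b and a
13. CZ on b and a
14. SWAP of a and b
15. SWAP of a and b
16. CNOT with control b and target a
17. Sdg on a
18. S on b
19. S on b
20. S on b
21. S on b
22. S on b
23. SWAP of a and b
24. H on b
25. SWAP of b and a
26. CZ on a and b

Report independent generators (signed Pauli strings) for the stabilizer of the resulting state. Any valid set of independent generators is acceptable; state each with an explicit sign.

The stabilizer group can be generated by +XX, -ZZ, among other valid generating sets. Key observation: the block from step 19 through step 22 cancels to the identity and can be dropped.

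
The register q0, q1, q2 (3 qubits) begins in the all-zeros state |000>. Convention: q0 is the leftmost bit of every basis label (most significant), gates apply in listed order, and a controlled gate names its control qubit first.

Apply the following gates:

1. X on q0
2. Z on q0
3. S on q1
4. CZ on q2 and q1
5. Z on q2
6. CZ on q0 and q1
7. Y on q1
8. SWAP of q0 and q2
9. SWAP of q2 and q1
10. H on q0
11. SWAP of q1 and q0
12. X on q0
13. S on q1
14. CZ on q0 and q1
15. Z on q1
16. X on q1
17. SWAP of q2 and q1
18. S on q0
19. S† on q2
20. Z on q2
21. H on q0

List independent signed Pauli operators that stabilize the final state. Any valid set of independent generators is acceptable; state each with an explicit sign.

One valid set of independent stabilizer generators is +XII, -IIX, -IZI (any independent generating set of the same group is equally correct).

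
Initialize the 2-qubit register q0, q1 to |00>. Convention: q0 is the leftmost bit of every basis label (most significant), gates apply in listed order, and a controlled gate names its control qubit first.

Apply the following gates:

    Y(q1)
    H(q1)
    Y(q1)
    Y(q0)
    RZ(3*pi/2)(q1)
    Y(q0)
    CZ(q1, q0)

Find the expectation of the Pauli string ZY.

The observable ZY averages to -1.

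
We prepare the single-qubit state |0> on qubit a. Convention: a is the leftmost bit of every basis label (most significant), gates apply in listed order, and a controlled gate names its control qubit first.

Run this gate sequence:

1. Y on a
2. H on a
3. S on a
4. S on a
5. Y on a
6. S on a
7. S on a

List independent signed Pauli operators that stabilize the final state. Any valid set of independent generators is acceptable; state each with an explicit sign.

The stabilizer group can be generated by +X, among other valid generating sets.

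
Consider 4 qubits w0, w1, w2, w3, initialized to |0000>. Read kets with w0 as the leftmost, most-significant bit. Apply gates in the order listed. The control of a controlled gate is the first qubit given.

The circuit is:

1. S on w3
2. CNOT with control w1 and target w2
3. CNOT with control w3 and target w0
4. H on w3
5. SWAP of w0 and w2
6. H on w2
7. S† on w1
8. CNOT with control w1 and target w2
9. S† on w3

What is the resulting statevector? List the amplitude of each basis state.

After the circuit, the state carries amplitude 1/2 on |0000>, -I/2 on |0001>, 1/2 on |0010>, -I/2 on |0011>, and 0 on every other basis state.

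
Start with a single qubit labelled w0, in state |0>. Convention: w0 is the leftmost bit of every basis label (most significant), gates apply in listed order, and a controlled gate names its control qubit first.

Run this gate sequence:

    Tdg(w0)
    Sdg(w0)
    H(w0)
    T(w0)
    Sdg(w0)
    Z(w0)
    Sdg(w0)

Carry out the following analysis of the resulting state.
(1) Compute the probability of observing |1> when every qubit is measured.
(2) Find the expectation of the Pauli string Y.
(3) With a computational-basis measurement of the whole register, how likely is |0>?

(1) The probability of measuring |1> is 1/2.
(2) The observable Y averages to sqrt(2)/2.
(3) A full measurement returns |0> with probability 1/2.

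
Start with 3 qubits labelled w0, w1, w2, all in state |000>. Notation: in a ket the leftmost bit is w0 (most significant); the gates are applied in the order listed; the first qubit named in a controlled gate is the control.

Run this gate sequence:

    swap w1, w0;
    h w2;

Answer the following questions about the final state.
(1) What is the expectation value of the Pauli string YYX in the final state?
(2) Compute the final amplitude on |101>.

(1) The observable YYX averages to 0.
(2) |101> carries amplitude 0 in the final state.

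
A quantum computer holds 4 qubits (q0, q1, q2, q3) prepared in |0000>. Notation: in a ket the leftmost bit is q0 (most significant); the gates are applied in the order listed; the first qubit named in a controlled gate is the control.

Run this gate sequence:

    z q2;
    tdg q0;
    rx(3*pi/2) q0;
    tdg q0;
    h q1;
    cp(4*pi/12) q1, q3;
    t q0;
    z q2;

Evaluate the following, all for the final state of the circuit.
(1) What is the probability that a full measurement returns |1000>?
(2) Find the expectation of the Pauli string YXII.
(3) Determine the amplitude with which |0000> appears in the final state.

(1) A full measurement returns |1000> with probability 1/4.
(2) The expectation value of YXII is 1.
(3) The amplitude on |0000> is -1/2.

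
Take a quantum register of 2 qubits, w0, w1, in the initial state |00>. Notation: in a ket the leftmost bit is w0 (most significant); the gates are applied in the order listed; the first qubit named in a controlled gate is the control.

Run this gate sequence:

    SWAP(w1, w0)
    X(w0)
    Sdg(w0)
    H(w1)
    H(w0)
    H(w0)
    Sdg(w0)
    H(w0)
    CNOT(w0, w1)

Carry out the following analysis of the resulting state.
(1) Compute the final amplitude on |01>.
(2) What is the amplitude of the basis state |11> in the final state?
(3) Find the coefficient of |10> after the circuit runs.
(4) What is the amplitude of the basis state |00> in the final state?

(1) The amplitude on |01> is -1/2.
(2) The amplitude on |11> is 1/2.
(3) The final state's coefficient on |10> equals 1/2.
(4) The amplitude on |00> is -1/2.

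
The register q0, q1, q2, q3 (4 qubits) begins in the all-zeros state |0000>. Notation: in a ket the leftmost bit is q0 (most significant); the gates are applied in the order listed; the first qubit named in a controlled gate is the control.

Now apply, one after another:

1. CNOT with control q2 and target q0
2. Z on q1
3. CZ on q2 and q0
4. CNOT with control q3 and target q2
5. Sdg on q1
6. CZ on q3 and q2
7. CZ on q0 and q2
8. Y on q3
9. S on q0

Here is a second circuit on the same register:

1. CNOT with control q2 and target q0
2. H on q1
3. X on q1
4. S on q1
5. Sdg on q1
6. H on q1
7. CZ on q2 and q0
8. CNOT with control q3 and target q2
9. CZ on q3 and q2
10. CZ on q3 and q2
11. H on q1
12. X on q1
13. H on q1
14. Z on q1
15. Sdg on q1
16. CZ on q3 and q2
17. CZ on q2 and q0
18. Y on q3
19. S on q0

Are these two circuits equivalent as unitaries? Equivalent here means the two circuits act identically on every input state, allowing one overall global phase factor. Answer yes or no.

Yes: on every input state the two circuits agree up to one overall phase factor.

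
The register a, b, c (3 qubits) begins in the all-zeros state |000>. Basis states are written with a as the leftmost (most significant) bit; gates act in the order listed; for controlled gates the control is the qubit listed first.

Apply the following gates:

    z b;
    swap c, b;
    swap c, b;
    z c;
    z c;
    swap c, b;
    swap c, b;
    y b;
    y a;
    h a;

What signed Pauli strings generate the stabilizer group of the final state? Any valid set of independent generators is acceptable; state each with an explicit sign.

The final state is stabilized by the group generated by -XII, -IZI, +IIZ; other independent generating sets are equally valid. Key observation: steps 2-7 multiply out to the identity, so the circuit reduces to the remaining gates.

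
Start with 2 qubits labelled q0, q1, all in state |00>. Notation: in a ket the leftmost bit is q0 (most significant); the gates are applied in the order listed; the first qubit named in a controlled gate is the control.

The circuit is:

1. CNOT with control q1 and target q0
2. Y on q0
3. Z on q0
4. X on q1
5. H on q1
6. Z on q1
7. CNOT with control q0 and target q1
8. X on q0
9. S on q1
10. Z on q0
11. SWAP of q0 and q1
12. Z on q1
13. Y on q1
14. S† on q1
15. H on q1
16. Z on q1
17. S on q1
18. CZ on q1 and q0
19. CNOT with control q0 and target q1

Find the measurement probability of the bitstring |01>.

The probability of measuring |01> is 1/4.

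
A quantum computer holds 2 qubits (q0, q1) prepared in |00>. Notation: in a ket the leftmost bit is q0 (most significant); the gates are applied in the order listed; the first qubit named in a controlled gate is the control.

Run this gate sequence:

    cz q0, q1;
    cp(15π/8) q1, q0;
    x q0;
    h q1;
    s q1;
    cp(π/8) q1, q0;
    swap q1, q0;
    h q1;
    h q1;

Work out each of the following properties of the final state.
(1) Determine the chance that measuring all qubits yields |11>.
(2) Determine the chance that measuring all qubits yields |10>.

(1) Outcome |11> occurs with probability 1/2. Key observation: steps 8-9 multiply out to the identity, so the circuit reduces to the remaining gates.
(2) A full measurement returns |10> with probability 0.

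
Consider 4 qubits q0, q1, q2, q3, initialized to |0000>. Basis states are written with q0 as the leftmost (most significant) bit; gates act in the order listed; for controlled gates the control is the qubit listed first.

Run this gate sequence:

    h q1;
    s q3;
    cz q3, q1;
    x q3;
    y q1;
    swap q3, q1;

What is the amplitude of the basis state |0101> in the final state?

The final state's coefficient on |0101> equals sqrt(2)*I/2.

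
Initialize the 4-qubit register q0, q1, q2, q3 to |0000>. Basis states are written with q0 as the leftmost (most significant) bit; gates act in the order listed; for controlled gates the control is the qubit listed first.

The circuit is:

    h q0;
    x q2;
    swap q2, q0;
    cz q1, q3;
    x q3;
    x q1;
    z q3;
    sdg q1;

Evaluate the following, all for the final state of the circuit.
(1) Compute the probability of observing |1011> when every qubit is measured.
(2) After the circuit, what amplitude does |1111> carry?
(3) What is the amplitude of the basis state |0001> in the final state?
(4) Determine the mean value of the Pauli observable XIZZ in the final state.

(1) Outcome |1011> occurs with probability 0.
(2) |1111> carries amplitude sqrt(2)*I/2 in the final state.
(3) The amplitude on |0001> is 0.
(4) In the final state, XIZZ has expectation 0.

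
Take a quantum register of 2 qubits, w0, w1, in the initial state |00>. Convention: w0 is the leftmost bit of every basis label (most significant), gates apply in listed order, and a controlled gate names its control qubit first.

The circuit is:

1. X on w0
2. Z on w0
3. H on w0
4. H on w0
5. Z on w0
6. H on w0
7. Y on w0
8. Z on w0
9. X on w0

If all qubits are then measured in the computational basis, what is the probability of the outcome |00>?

Outcome |00> occurs with probability 1/2. Key observation: steps 2-5 multiply out to the identity, so the circuit reduces to the remaining gates.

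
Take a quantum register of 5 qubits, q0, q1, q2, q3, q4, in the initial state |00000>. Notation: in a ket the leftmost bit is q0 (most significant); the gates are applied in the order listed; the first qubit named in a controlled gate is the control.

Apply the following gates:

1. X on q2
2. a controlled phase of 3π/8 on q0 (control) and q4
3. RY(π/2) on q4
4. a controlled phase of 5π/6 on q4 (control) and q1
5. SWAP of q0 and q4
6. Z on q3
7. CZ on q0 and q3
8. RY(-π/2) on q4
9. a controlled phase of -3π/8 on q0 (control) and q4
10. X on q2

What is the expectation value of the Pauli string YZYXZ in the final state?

In the final state, YZYXZ has expectation 0.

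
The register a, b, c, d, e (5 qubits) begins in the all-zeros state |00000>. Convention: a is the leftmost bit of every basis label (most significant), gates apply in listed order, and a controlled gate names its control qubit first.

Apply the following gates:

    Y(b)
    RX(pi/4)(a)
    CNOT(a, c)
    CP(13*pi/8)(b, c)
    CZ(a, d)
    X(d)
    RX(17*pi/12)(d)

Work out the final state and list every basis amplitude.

The final amplitudes are sqrt(2)/8 + 1/4 + sqrt(6)/8 on |01000>, I*(-2*sqrt(3) - sqrt(6) + sqrt(2))/8 on |01010>, (-2*sqrt(3) - sqrt(2) + sqrt(6))*exp(I*pi/8)/8 on |11100>, (-2 + sqrt(2) + sqrt(6))*exp(5*I*pi/8)/8 on |11110>, and 0 on every other basis state.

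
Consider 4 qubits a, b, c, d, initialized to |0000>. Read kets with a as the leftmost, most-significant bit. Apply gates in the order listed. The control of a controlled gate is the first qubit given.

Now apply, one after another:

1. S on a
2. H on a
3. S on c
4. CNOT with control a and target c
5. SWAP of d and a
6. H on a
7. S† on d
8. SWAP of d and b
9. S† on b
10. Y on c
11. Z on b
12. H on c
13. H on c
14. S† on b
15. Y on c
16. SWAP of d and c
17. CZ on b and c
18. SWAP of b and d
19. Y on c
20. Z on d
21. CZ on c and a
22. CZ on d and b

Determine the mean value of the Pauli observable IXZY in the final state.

The observable IXZY averages to 1. Key observation: steps 12-13 multiply out to the identity, so the circuit reduces to the remaining gates.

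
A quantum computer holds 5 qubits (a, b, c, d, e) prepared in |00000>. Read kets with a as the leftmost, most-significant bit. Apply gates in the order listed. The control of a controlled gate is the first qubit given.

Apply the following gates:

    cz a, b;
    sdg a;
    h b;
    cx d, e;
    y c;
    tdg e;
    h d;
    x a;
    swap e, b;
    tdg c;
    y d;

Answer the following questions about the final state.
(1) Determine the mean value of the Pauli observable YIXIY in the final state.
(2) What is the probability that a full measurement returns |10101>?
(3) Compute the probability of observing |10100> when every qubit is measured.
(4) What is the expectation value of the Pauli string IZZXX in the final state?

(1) The observable YIXIY averages to 0.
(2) A full measurement returns |10101> with probability 1/4.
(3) The probability of measuring |10100> is 1/4.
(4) The expectation value of IZZXX is 1.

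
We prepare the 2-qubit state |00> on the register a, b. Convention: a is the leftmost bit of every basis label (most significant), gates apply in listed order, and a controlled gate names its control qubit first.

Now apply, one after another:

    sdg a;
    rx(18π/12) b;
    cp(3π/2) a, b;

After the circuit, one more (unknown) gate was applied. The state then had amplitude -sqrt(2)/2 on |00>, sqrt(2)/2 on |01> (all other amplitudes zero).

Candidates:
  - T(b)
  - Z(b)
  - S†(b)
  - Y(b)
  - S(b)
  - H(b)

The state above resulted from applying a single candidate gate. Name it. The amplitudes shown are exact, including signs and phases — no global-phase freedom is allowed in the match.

It was S(b) that produced the state shown.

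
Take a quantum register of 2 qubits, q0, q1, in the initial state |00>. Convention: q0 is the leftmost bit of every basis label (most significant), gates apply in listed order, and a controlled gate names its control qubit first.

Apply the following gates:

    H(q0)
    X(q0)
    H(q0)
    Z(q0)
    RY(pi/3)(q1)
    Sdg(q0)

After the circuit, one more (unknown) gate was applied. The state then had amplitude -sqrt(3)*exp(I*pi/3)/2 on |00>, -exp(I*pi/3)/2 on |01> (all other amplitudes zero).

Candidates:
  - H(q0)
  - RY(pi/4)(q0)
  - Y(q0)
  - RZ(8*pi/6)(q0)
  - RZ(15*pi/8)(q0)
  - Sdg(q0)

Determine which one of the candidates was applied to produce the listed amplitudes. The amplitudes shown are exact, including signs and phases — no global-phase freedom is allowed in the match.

The applied gate was RZ(8*pi/6)(q0). Key observation: steps 1-4 multiply out to the identity, so the circuit reduces to the remaining gates.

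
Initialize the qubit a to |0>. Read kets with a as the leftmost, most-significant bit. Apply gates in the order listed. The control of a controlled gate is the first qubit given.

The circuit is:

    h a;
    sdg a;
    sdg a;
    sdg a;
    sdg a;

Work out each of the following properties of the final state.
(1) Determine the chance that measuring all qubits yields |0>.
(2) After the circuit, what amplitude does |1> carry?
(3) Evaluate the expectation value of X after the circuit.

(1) Outcome |0> occurs with probability 1/2.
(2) The final state's coefficient on |1> equals sqrt(2)/2.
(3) In the final state, X has expectation 1.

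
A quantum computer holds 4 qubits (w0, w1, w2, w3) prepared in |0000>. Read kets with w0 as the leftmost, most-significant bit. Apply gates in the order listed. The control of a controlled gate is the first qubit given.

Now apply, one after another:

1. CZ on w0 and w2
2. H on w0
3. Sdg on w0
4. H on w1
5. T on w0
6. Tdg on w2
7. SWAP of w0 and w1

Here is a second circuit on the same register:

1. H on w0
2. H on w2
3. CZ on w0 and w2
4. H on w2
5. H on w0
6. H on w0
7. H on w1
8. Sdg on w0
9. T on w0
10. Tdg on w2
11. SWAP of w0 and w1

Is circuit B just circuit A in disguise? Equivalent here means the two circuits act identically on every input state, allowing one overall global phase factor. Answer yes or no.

No, they are not equivalent — no single phase factor reconciles the two unitaries.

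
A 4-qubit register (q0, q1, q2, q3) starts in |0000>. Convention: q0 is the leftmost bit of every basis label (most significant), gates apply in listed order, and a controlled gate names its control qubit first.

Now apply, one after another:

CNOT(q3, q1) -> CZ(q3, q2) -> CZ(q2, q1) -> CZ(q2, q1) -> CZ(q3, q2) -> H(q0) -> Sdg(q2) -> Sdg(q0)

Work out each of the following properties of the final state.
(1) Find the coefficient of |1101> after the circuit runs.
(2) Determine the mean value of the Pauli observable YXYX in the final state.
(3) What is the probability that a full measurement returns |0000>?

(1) The final state's coefficient on |1101> equals 0. Key observation: the block from step 2 through step 5 cancels to the identity and can be dropped.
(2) In the final state, YXYX has expectation 0.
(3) Outcome |0000> occurs with probability 1/2.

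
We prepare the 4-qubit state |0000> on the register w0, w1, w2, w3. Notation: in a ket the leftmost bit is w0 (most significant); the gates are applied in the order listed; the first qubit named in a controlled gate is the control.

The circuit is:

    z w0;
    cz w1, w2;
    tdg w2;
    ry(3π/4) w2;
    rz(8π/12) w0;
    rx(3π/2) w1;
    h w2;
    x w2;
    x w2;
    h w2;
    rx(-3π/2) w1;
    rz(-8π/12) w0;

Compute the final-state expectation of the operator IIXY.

The observable IIXY averages to 0. Key observation: gates 5-12 undo each other exactly, leaving only the rest of the circuit to track.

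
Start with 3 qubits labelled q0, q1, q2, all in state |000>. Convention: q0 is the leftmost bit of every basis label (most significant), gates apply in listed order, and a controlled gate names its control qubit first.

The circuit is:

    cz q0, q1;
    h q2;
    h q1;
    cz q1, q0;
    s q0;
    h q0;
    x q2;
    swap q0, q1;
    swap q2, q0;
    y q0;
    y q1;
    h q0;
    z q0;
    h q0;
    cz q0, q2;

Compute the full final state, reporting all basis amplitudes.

The resulting statevector has amplitude sqrt(2)/4 on |000>, sqrt(2)/4 on |001>, -sqrt(2)/4 on |010>, -sqrt(2)/4 on |011>, -sqrt(2)/4 on |100>, sqrt(2)/4 on |101>, sqrt(2)/4 on |110>, -sqrt(2)/4 on |111>.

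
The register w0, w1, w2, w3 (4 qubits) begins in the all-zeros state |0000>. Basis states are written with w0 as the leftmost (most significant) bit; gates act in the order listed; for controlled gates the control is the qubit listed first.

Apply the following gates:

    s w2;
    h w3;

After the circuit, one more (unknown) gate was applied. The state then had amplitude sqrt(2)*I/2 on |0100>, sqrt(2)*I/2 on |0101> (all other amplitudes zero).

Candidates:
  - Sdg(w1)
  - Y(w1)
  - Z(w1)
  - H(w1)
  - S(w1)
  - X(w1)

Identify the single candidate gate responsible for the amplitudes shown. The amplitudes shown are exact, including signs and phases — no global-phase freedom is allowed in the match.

The applied gate was Y(w1).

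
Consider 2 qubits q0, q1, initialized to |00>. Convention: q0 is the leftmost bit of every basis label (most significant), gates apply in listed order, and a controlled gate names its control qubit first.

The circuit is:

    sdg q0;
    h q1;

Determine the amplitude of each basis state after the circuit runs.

The final amplitudes are sqrt(2)/2 on |00>, sqrt(2)/2 on |01>, 0 on |10>, 0 on |11>.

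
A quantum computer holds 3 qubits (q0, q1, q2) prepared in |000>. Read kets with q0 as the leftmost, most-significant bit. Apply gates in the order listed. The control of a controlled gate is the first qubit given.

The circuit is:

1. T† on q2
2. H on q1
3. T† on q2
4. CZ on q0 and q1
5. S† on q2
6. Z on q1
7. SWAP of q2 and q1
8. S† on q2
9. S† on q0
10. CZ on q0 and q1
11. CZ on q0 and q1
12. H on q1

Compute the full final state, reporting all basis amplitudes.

The resulting statevector has amplitude 1/2 on |000>, I/2 on |001>, 1/2 on |010>, I/2 on |011>, 0 on |100>, 0 on |101>, 0 on |110>, 0 on |111>. Key observation: the block from step 10 through step 11 cancels to the identity and can be dropped.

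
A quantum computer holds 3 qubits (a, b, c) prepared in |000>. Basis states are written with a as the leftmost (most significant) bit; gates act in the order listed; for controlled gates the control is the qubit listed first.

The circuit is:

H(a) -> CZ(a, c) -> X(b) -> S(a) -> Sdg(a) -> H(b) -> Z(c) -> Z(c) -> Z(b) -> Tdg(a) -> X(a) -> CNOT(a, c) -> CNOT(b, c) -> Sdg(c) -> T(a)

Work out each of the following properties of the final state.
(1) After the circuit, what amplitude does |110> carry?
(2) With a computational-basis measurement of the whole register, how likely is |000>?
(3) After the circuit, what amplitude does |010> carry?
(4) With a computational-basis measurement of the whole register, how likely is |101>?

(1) |110> carries amplitude exp(I*pi/4)/2 in the final state.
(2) A full measurement returns |000> with probability 1/4.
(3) The final state's coefficient on |010> equals 0.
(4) A full measurement returns |101> with probability 1/4.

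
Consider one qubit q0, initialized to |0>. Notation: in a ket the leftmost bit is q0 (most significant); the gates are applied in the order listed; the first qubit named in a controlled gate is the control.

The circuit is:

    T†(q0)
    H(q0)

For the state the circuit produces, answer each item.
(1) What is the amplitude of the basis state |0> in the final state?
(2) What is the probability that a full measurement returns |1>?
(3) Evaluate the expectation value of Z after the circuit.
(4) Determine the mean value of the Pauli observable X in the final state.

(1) The final state's coefficient on |0> equals sqrt(2)/2.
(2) Outcome |1> occurs with probability 1/2.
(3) The observable Z averages to 0.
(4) The observable X averages to 1.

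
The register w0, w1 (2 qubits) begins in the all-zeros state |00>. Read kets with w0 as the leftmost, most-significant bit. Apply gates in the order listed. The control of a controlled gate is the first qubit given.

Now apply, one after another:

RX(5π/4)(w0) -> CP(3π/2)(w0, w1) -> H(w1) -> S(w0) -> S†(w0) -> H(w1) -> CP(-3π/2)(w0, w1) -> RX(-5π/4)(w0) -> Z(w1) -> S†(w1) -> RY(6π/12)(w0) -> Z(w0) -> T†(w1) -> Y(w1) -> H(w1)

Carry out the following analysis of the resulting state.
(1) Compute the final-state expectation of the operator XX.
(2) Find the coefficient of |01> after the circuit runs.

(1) The expectation value of XX is 1. Key observation: gates 1-8 undo each other exactly, leaving only the rest of the circuit to track.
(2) The amplitude on |01> is -I/2.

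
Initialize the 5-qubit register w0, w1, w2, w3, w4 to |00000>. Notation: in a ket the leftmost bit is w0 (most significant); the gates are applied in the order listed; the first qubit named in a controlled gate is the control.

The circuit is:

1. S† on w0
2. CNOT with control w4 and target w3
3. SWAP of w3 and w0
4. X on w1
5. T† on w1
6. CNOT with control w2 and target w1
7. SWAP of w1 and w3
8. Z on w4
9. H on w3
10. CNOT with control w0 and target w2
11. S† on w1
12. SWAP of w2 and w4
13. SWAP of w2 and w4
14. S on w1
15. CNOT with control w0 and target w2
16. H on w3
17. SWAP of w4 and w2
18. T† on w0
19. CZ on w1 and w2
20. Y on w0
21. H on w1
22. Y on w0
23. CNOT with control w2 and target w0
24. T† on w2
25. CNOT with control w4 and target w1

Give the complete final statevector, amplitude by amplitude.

After the circuit, the state carries amplitude -sqrt(2)*exp(3*I*pi/4)/2 on |00010>, -sqrt(2)*exp(3*I*pi/4)/2 on |01010>, and 0 on every other basis state.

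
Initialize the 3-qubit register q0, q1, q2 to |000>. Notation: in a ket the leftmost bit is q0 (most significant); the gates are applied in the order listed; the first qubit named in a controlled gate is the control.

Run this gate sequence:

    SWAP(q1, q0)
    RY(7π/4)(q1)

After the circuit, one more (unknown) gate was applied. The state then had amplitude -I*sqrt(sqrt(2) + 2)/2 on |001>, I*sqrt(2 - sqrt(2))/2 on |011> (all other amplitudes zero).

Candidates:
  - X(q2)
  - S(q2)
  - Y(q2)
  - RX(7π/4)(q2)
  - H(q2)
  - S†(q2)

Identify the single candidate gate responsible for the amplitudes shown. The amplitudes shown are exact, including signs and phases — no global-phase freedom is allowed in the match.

It was Y(q2) that produced the state shown.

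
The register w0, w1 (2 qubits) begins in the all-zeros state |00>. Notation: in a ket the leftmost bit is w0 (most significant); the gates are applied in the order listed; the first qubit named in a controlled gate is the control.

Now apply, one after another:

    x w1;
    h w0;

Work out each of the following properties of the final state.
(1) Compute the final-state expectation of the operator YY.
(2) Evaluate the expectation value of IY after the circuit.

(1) In the final state, YY has expectation 0.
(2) The observable IY averages to 0.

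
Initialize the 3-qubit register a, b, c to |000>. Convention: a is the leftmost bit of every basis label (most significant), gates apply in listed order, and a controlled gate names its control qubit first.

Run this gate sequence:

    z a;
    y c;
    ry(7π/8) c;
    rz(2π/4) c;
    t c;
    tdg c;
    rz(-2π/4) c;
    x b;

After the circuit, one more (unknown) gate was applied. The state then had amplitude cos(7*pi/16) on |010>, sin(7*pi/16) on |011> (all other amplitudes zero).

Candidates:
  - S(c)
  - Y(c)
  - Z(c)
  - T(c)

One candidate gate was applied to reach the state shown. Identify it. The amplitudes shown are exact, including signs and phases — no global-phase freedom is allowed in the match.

The unique candidate consistent with the amplitudes is Y(c).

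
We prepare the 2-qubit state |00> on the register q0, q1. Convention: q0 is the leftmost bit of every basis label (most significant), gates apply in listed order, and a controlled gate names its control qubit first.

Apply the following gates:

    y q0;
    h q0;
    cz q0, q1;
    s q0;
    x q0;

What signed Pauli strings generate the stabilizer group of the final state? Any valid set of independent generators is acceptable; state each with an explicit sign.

The stabilizer group can be generated by +YI, +IZ, among other valid generating sets.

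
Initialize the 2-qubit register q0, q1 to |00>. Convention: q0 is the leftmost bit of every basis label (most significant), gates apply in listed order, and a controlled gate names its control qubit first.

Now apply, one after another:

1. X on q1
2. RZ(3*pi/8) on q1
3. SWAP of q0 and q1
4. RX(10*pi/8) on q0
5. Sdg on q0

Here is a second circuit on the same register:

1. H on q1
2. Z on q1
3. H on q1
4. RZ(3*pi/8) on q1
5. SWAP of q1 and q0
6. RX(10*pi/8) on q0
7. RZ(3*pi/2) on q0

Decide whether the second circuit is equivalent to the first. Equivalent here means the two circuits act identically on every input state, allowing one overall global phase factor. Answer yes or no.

Yes, they are equivalent — the unitaries differ by at most a global phase.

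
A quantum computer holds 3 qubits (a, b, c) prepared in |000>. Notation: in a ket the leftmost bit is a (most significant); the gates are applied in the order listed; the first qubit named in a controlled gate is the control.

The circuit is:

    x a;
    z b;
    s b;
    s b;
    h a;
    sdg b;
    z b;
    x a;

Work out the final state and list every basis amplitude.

The resulting statevector has amplitude -sqrt(2)/2 on |000>, sqrt(2)/2 on |100>, and 0 on every other basis state.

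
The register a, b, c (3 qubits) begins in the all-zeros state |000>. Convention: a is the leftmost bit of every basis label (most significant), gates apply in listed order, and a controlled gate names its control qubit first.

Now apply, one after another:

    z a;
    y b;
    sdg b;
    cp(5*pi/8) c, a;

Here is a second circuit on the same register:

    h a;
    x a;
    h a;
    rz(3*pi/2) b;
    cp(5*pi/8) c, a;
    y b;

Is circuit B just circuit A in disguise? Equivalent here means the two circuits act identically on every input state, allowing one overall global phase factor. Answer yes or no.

No: there is an input state on which the two circuits produce genuinely different outputs (not merely differing by a phase).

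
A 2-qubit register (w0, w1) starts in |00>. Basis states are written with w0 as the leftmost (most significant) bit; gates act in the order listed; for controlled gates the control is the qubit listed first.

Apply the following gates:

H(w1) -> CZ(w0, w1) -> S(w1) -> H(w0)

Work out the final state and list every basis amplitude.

After the circuit, the state carries amplitude 1/2 on |00>, I/2 on |01>, 1/2 on |10>, I/2 on |11>.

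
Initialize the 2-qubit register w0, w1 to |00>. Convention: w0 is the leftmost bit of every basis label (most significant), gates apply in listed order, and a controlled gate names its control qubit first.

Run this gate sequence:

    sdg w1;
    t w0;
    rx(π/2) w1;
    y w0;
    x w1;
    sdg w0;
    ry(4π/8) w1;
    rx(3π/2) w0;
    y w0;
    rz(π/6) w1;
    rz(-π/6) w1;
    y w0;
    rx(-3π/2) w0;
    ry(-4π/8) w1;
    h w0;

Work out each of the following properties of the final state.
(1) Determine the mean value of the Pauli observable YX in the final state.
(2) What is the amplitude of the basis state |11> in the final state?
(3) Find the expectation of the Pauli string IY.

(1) In the final state, YX has expectation 0. Key observation: steps 7-14 multiply out to the identity, so the circuit reduces to the remaining gates.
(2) The final state's coefficient on |11> equals -1/2.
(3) The expectation value of IY is 1.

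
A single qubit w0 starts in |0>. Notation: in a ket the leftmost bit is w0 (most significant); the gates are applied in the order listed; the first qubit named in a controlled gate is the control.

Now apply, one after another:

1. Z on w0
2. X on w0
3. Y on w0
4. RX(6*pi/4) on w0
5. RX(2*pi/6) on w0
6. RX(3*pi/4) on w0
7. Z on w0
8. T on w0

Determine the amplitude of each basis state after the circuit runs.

After the circuit, the state carries amplitude I*(-sqrt(2*sqrt(2) + 4)/8 + sqrt(4 - 2*sqrt(2))/8 + sqrt(12 - 6*sqrt(2))/8 + sqrt(6*sqrt(2) + 12)/8) on |0>, (-sqrt(6*sqrt(2) + 12)/8 - sqrt(2*sqrt(2) + 4)/8 - sqrt(4 - 2*sqrt(2))/8 + sqrt(12 - 6*sqrt(2))/8)*exp(I*pi/4) on |1>.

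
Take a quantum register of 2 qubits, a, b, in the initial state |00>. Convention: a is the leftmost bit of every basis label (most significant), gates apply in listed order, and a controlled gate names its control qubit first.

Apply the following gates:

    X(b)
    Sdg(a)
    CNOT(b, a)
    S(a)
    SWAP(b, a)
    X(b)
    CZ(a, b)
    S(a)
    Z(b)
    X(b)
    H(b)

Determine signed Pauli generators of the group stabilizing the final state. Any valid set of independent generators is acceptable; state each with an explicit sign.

The stabilizer group can be generated by -IX, -ZI, among other valid generating sets.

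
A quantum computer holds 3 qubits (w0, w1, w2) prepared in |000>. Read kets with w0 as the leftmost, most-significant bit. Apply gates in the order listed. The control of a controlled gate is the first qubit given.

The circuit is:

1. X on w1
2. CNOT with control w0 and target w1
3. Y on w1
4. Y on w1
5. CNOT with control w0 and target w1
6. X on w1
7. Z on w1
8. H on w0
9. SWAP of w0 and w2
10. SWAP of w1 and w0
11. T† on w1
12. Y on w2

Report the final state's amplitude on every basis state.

The final amplitudes are -sqrt(2)*I/2 on |000>, sqrt(2)*I/2 on |001>, and 0 on every other basis state.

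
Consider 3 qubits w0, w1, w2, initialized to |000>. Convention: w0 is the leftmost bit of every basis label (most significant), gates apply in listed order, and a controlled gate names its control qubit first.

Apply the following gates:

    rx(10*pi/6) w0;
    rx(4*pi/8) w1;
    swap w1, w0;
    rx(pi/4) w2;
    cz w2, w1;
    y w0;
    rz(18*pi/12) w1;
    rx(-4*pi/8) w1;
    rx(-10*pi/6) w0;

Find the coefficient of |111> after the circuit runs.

|111> carries amplitude sqrt(2 - sqrt(2))*(1 + sqrt(3) - 3*I - sqrt(3)*I)*exp(I*pi/4)/16 in the final state.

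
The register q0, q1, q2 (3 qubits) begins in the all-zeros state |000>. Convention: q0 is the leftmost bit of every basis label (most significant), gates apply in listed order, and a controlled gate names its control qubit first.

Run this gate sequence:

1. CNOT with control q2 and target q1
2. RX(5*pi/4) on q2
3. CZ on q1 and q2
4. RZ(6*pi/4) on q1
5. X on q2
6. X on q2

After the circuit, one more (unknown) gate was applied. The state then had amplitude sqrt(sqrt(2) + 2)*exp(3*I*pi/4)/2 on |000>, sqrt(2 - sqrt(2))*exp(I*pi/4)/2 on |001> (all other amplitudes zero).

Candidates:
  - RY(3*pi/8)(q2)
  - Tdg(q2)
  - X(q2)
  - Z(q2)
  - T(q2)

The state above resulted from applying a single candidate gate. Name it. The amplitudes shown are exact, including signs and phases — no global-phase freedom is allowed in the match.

The applied gate was X(q2).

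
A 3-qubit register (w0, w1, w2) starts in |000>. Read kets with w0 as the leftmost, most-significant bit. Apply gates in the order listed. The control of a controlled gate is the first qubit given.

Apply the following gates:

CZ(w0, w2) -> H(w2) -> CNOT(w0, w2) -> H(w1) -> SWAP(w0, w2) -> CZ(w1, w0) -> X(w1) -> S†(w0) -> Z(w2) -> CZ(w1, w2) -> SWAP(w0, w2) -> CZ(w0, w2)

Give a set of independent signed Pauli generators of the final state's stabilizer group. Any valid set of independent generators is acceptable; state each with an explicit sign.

The final state is stabilized by the group generated by +IXZ, +IZY, +ZII; other independent generating sets are equally valid.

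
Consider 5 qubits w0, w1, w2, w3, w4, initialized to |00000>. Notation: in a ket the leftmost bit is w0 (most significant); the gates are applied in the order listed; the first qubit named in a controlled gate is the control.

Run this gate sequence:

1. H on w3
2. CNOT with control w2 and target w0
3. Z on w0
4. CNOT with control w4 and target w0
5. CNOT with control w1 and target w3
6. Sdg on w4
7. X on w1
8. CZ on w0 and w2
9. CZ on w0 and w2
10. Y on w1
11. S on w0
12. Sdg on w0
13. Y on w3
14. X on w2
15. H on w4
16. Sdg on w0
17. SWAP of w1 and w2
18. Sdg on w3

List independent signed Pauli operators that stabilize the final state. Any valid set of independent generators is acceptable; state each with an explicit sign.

One valid set of independent stabilizer generators is +IIIYI, +IIIIX, +ZIIII, -IZIII, +IIZII (any independent generating set of the same group is equally correct). Key observation: gates 8-9 undo each other exactly, leaving only the rest of the circuit to track.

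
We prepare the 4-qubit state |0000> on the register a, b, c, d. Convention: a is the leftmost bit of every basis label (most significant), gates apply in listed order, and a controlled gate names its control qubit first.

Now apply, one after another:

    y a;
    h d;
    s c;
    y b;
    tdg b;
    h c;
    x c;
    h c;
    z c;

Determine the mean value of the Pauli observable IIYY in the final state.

The observable IIYY averages to 0. Key observation: gates 6-9 undo each other exactly, leaving only the rest of the circuit to track.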